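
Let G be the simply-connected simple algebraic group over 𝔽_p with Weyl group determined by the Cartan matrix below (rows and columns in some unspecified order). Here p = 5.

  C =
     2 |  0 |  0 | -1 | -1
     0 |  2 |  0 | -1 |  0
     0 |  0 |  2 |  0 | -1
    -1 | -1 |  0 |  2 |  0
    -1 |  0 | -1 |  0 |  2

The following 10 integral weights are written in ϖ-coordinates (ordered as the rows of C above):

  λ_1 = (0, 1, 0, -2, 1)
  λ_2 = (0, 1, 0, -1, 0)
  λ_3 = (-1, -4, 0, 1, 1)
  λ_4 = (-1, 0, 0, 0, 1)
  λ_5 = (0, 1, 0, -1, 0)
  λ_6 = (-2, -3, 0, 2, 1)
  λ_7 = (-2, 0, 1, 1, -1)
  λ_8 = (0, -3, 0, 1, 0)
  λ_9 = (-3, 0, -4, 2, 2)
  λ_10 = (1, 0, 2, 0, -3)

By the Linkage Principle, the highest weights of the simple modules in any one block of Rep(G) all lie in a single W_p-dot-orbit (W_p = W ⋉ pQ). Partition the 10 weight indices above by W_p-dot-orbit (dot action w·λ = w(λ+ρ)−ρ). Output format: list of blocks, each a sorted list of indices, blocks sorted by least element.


A_5 Cartan matrix, 5 simple roots permuted; ρ=(1,1,1,1,1).

Folding the 10 weights λ_j+ρ into Ā_5 (reps in the given 5-coord order):

  λ_1+ρ ↦ (0, 1, 1, 1, 2);  λ_2+ρ ↦ (1, 2, 1, 0, 1);  λ_3+ρ ↦ (1, 2, 1, 0, 1);  λ_4+ρ ↦ (0, 1, 1, 1, 2);  λ_5+ρ ↦ (1, 2, 1, 0, 1);  λ_6+ρ ↦ (1, 2, 1, 0, 1);  λ_7+ρ ↦ (0, 1, 1, 1, 1);  λ_8+ρ ↦ (1, 2, 1, 0, 1);  λ_9+ρ ↦ (0, 1, 1, 1, 2);  λ_10+ρ ↦ (0, 1, 1, 1, 2)

Partition of {1..10} into 3 W_5-dot-orbits:

[[1, 4, 9, 10], [2, 3, 5, 6, 8], [7]]


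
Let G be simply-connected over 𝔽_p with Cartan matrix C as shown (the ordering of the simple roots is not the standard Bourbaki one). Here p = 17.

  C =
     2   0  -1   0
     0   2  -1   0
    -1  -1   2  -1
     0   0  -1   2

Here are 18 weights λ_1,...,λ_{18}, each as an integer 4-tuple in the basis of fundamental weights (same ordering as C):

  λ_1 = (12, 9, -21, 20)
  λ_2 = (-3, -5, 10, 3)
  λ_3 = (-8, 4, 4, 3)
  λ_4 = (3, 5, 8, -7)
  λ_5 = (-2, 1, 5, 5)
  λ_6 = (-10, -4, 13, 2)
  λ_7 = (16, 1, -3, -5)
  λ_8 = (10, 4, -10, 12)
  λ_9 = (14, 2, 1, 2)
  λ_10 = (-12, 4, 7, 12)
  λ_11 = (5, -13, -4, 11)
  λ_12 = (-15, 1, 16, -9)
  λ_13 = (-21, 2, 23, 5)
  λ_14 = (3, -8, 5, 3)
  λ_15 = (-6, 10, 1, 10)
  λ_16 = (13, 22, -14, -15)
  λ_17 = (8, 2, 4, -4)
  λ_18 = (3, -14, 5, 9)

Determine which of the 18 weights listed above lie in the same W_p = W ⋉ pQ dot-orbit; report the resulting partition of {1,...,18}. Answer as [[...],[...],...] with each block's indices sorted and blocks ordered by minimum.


Type D_4, rank 4, |W|=192; reorder rows/cols to standard.

W_17-reps of the 18 weights in Ā_17 (same 4-coord order as C):

    λ_1+ρ ↦ (3, 6, 1, 3)
    λ_2+ρ ↦ (2, 4, 2, 4)
    λ_3+ρ ↦ (5, 3, 2, 2)
    λ_4+ρ ↦ (2, 4, 2, 4)
    λ_5+ρ ↦ (1, 2, 3, 6)
    λ_6+ρ ↦ (9, 3, 0, 3)
    λ_7+ρ ↦ (11, 4, 0, 2)
    λ_8+ρ ↦ (2, 4, 2, 4)
    λ_9+ρ ↦ (9, 3, 0, 3)
    λ_10+ρ ↦ (2, 4, 2, 4)
    λ_11+ρ ↦ (9, 3, 0, 3)
    λ_12+ρ ↦ (9, 3, 0, 3)
    λ_13+ρ ↦ (3, 6, 1, 3)
    λ_14+ρ ↦ (3, 6, 1, 3)
    λ_15+ρ ↦ (2, 4, 2, 4)
    λ_16+ρ ↦ (3, 6, 1, 3)
    λ_17+ρ ↦ (9, 3, 0, 3)
    λ_18+ρ ↦ (3, 6, 1, 3)

Linkage partition of the 18 weights (6 classes, p=17):

[[1, 13, 14, 16, 18], [2, 4, 8, 10, 15], [3], [5], [6, 9, 11, 12, 17], [7]]


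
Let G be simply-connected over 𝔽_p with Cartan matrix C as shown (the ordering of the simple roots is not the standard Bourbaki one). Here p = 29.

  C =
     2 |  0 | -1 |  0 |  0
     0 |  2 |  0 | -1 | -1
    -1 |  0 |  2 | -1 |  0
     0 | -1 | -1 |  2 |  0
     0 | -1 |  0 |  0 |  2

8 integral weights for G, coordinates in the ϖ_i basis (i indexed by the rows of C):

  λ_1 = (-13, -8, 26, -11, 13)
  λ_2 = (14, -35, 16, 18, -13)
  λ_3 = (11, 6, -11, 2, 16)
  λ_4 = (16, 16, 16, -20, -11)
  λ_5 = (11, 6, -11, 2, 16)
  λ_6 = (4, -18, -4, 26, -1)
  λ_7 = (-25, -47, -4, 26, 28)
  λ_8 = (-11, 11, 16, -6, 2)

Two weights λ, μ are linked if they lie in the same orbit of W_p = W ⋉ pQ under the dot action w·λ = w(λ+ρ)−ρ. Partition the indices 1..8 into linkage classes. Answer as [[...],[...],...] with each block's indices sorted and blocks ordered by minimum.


C ↔ A_5 under row/col permutation; |W(A_5)| = 720.

Alcove-folded reps (p=29, 8 weights, presented ϖ-order):

  λ_1+ρ ↦ (10, 7, 2, 5, 3);  λ_2+ρ ↦ (10, 7, 2, 5, 3);  λ_3+ρ ↦ (2, 0, 3, 7, 17);  λ_4+ρ ↦ (10, 7, 2, 5, 3);  λ_5+ρ ↦ (2, 0, 3, 7, 17);  λ_6+ρ ↦ (2, 0, 3, 7, 17);  λ_7+ρ ↦ (2, 0, 3, 7, 17);  λ_8+ρ ↦ (10, 7, 2, 5, 3)

The 8 indices split into 2 linkage classes (same alcove rep ⇔ same W_29-dot-orbit):

[[1, 2, 4, 8], [3, 5, 6, 7]]


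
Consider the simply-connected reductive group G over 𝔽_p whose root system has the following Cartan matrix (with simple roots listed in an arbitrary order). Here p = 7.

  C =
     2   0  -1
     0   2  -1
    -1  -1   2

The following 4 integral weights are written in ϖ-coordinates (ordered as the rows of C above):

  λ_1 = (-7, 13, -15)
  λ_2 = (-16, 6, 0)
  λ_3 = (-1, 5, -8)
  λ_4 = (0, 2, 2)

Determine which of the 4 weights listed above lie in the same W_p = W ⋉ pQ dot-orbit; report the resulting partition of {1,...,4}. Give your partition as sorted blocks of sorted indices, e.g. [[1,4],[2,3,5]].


C ↔ A_3 under row/col permutation; |W(A_3)| = 24.

W_7-reps of the 4 weights in Ā_7 (same 3-coord order as C):

  λ_1+ρ ↦ (6, 0, 1);  λ_2+ρ ↦ (6, 0, 1);  λ_3+ρ ↦ (6, 0, 1);  λ_4+ρ ↦ (1, 3, 3)

These 4 weights hit 2 W_7-dot-orbits; sizes (3, 1):

[[1, 2, 3], [4]]


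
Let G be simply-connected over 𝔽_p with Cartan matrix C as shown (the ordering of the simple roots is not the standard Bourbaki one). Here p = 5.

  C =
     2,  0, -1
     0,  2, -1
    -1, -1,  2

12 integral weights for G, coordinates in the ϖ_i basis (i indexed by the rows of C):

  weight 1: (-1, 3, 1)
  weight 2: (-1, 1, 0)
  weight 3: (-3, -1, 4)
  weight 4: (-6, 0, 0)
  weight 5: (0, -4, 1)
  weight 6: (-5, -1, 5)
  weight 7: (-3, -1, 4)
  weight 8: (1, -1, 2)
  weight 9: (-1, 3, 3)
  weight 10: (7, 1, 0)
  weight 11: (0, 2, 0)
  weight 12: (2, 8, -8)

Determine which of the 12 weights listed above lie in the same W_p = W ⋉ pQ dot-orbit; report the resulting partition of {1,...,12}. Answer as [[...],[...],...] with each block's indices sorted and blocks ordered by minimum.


Type A_3, rank 3, |W|=24; reorder rows/cols to standard.

Each λ_j+ρ reduced to Ā_5; 3-tuples below use C's row order:

  1: (1, 3, 1);  2: (0, 2, 1);  3: (2, 0, 3);  4: (1, 3, 1);  5: (0, 2, 1);  6: (3, 1, 1);  7: (2, 0, 3);  8: (2, 0, 3);  9: (3, 1, 1);  10: (1, 1, 2);  11: (1, 3, 1);  12: (0, 2, 1)

Grouping the 12 weights by Ā_5-representative: 5 linkage classes.

[[1, 4, 11], [2, 5, 12], [3, 7, 8], [6, 9], [10]]


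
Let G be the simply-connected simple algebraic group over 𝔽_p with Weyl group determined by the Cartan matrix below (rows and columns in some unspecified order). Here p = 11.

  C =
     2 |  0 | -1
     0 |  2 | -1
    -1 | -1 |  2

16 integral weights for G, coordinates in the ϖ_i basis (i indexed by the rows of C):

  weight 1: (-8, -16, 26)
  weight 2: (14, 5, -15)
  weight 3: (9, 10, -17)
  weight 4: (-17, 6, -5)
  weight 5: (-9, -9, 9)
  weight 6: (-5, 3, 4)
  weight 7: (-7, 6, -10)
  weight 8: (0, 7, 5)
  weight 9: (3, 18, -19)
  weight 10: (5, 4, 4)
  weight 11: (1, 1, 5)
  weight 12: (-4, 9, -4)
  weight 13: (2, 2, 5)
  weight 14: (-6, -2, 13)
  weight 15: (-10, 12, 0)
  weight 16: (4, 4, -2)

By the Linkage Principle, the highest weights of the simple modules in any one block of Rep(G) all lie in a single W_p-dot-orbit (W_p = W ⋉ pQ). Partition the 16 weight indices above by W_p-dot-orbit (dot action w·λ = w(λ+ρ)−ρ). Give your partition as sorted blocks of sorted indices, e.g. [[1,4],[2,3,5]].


C ↔ A_3 under row/col permutation; |W(A_3)| = 24.

Each λ_j+ρ reduced to Ā_11; 3-tuples below use C's row order:

  [1] (4, 4, 1);  [2] (3, 4, 3);  [3] (1, 0, 5);  [4] (3, 2, 2);  [5] (2, 2, 6);  [6] (4, 4, 1);  [7] (3, 2, 2);  [8] (3, 4, 3);  [9] (3, 4, 3);  [10] (1, 0, 5);  [11] (2, 2, 6);  [12] (3, 4, 3);  [13] (2, 2, 6);  [14] (2, 2, 6);  [15] (2, 2, 6);  [16] (4, 4, 1)

Grouping the 16 weights by Ā_11-representative: 5 linkage classes.

[[1, 6, 16], [2, 8, 9, 12], [3, 10], [4, 7], [5, 11, 13, 14, 15]]


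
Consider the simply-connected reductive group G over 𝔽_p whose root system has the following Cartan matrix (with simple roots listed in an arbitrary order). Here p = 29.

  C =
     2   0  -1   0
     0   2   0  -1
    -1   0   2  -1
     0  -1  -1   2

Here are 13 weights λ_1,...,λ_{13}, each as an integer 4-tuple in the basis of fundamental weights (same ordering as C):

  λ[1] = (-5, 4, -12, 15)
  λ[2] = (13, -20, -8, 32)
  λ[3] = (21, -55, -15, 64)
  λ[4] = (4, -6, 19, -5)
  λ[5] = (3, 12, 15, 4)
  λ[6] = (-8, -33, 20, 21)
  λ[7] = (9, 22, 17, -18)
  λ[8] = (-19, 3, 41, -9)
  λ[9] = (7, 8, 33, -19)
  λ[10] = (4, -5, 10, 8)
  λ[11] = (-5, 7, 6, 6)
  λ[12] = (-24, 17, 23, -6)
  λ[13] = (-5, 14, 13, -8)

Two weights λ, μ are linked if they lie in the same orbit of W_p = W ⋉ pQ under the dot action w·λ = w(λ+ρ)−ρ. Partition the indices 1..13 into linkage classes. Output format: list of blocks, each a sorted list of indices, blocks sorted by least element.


C ↔ A_4 under row/col permutation; |W(A_4)| = 120.

W_29-reps of the 13 weights in Ā_29 (same 4-coord order as C):

  [1] (11, 5, 4, 1) · [2] (4, 8, 3, 7) · [3] (4, 8, 3, 7) · [4] (5, 4, 11, 5) · [5] (5, 4, 11, 5) · [6] (4, 8, 3, 7) · [7] (5, 1, 1, 17) · [8] (5, 4, 11, 5) · [9] (5, 4, 11, 5) · [10] (5, 4, 11, 5) · [11] (4, 8, 3, 7) · [12] (11, 5, 4, 1) · [13] (4, 8, 3, 7)

4 distinct reps among the 13 weights ⇒ 4 W_29-linkage classes:

[[1, 12], [2, 3, 6, 11, 13], [4, 5, 8, 9, 10], [7]]


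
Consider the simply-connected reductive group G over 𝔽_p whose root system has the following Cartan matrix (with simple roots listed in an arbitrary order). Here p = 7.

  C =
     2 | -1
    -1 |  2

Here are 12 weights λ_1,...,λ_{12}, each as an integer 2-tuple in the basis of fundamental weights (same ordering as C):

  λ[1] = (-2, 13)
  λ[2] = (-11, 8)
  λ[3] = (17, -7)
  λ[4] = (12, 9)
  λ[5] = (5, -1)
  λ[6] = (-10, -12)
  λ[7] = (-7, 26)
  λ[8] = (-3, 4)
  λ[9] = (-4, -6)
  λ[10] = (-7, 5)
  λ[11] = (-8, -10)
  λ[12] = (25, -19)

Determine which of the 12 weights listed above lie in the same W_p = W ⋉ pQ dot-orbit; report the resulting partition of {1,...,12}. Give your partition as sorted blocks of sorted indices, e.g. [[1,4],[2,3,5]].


Dynkin diagram of C (from the 2 off-diagonal −1 entries): A_2.

Folding the 12 weights λ_j+ρ into Ā_7 (reps in the given 2-coord order):

  [1] (6, 0);  [2] (4, 2);  [3] (4, 1);  [4] (4, 1);  [5] (6, 0);  [6] (4, 2);  [7] (6, 0);  [8] (2, 3);  [9] (4, 2);  [10] (6, 0);  [11] (2, 0);  [12] (4, 2)

Grouping the 12 weights by Ā_7-representative: 5 linkage classes.

[[1, 5, 7, 10], [2, 6, 9, 12], [3, 4], [8], [11]]


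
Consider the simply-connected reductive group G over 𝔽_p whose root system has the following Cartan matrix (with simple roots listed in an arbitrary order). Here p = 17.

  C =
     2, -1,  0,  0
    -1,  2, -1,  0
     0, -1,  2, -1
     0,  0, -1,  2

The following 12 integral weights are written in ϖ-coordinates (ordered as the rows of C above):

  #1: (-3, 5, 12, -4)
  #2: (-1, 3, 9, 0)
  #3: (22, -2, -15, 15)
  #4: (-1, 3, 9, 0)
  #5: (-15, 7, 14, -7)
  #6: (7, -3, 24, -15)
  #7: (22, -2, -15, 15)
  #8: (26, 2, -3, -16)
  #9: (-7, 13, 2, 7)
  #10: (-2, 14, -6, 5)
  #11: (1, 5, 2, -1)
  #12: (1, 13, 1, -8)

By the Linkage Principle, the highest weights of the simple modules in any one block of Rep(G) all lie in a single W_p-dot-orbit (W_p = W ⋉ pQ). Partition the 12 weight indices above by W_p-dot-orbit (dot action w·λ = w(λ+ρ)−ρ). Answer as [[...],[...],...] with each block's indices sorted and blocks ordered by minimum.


C ↔ A_4 under row/col permutation; |W(A_4)| = 120.

W_17-reps of the 12 weights in Ā_17 (same 4-coord order as C):

  [1] (0, 4, 10, 1) · [2] (0, 4, 10, 1) · [3] (1, 9, 5, 1) · [4] (0, 4, 10, 1) · [5] (2, 6, 3, 0) · [6] (2, 6, 3, 0) · [7] (1, 9, 5, 1) · [8] (0, 4, 10, 1) · [9] (2, 6, 3, 0) · [10] (1, 9, 5, 1) · [11] (2, 6, 3, 0) · [12] (1, 9, 5, 1)

The 12 indices split into 3 linkage classes (same alcove rep ⇔ same W_17-dot-orbit):

[[1, 2, 4, 8], [3, 7, 10, 12], [5, 6, 9, 11]]


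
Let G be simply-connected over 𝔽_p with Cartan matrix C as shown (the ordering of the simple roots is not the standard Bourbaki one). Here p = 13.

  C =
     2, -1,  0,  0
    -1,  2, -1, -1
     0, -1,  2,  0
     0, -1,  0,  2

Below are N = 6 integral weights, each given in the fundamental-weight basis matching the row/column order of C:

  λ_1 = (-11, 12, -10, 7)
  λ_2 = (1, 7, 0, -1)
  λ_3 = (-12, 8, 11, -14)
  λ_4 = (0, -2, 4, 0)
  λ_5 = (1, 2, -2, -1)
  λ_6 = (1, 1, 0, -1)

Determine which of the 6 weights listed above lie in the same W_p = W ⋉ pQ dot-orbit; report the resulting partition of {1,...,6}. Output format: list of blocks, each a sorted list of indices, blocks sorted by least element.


D_4 Cartan matrix, 4 simple roots permuted; ρ=(1,1,1,1).

Alcove-folded reps (p=13, 6 weights, presented ϖ-order):

  1: (2, 2, 1, 0)
  2: (2, 2, 1, 0)
  3: (2, 2, 1, 0)
  4: (0, 1, 4, 0)
  5: (2, 2, 1, 0)
  6: (2, 2, 1, 0)

Linkage partition of the 6 weights (2 classes, p=13):

[[1, 2, 3, 5, 6], [4]]


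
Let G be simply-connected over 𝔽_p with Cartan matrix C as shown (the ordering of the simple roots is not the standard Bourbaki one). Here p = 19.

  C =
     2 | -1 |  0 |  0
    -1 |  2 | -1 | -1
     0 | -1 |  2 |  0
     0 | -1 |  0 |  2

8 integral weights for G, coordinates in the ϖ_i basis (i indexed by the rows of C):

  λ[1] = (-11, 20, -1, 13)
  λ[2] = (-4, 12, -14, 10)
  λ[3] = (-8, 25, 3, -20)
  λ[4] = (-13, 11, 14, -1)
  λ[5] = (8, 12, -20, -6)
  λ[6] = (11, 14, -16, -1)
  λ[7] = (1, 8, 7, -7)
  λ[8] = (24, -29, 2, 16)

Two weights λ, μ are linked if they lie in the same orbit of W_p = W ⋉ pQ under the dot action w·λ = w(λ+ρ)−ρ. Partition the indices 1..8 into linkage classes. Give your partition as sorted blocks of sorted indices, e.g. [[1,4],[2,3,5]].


Root system D_4: the 4×4 matrix C matches after relabeling.

Each λ_j+ρ reduced to Ā_19; 4-tuples below use C's row order:

  λ_1 → (2, 0, 8, 6)
  λ_2 → (2, 0, 8, 6)
  λ_3 → (4, 0, 7, 8)
  λ_4 → (4, 0, 7, 8)
  λ_5 → (2, 0, 8, 6)
  λ_6 → (4, 0, 7, 8)
  λ_7 → (2, 0, 8, 6)
  λ_8 → (2, 0, 8, 6)

Partition of {1..8} into 2 W_19-dot-orbits:

[[1, 2, 5, 7, 8], [3, 4, 6]]


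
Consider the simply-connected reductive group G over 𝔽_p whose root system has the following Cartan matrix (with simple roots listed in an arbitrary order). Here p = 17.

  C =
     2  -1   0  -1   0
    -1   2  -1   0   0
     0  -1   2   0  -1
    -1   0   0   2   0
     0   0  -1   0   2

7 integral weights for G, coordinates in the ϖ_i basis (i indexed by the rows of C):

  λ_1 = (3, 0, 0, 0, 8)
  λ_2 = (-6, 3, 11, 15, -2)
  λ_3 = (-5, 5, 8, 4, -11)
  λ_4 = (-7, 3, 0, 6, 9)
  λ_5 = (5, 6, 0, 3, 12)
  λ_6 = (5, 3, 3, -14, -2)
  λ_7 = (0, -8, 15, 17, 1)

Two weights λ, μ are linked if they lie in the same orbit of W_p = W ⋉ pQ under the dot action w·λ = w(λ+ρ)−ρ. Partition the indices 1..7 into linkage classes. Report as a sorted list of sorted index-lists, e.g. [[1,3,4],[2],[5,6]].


C ↔ A_5 under row/col permutation; |W(A_5)| = 720.

Alcove-folded reps (p=17, 7 weights, presented ϖ-order):

  λ_1+ρ ↦ (4, 1, 1, 1, 9) · λ_2+ρ ↦ (4, 1, 1, 1, 9) · λ_3+ρ ↦ (4, 1, 1, 1, 9) · λ_4+ρ ↦ (4, 1, 1, 1, 9) · λ_5+ρ ↦ (4, 3, 0, 6, 1) · λ_6+ρ ↦ (4, 3, 0, 6, 1) · λ_7+ρ ↦ (4, 1, 1, 1, 9)

2 distinct reps among the 7 weights ⇒ 2 W_17-linkage classes:

[[1, 2, 3, 4, 7], [5, 6]]


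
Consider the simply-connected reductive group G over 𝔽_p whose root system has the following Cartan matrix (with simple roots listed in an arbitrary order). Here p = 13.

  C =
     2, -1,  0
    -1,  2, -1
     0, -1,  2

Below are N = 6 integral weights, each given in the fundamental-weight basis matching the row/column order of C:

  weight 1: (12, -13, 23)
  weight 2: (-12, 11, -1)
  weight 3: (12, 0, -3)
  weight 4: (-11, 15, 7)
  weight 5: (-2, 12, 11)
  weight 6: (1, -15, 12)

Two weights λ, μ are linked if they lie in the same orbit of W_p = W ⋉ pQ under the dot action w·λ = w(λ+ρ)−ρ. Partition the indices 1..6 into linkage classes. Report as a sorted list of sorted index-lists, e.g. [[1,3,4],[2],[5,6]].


Type A_3, rank 3, |W|=24; reorder rows/cols to standard.

Folding the 6 weights λ_j+ρ into Ā_13 (reps in the given 3-coord order):

  [1] (11, 1, 0)
  [2] (11, 1, 0)
  [3] (11, 1, 0)
  [4] (1, 2, 3)
  [5] (11, 1, 0)
  [6] (11, 1, 0)

These 6 weights hit 2 W_13-dot-orbits; sizes (5, 1):

[[1, 2, 3, 5, 6], [4]]


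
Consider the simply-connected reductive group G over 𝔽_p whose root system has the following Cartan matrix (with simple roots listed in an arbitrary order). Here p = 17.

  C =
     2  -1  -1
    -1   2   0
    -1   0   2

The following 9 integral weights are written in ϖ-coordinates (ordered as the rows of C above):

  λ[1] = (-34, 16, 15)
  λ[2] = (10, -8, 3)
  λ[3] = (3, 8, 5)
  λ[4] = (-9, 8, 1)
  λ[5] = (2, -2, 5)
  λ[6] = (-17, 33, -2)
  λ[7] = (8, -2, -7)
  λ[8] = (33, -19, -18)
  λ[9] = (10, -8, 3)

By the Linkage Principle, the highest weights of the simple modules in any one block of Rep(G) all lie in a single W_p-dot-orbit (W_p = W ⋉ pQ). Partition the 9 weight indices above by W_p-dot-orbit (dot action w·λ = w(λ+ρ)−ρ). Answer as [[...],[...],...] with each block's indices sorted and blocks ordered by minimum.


C ↔ A_3 under row/col permutation; |W(A_3)| = 24.

Folding the 9 weights λ_j+ρ into Ā_17 (reps in the given 3-coord order):

  λ_1+ρ ↦ (0, 0, 1)
  λ_2+ρ ↦ (4, 7, 4)
  λ_3+ρ ↦ (4, 7, 4)
  λ_4+ρ ↦ (2, 1, 6)
  λ_5+ρ ↦ (2, 1, 6)
  λ_6+ρ ↦ (0, 0, 1)
  λ_7+ρ ↦ (2, 1, 6)
  λ_8+ρ ↦ (0, 0, 1)
  λ_9+ρ ↦ (4, 7, 4)

The 9 indices split into 3 linkage classes (same alcove rep ⇔ same W_17-dot-orbit):

[[1, 6, 8], [2, 3, 9], [4, 5, 7]]


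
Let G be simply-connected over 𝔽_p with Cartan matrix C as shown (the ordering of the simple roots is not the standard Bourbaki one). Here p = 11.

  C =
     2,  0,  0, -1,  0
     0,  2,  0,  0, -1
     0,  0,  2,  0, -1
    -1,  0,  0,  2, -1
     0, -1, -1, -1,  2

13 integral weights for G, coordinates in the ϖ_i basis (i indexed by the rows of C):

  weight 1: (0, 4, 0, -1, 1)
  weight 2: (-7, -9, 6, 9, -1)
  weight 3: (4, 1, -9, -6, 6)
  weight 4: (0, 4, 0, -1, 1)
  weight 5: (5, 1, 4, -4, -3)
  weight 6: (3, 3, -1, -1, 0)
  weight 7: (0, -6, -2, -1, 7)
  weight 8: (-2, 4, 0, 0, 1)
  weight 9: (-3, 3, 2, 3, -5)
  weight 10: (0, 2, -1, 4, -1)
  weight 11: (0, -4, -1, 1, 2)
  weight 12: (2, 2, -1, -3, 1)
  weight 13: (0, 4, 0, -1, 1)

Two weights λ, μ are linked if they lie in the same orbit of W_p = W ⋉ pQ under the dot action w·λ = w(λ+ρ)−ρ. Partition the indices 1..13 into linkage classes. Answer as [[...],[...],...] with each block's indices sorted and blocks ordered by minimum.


Type D_5, rank 5, |W|=1920; reorder rows/cols to standard.

Ā_11 reps of the 13 weights (D_5, coords as presented):

    [1] (1, 5, 1, 0, 2)
    [2] (0, 0, 1, 2, 1)
    [3] (1, 4, 2, 0, 1)
    [4] (1, 5, 1, 0, 2)
    [5] (1, 3, 0, 2, 0)
    [6] (4, 4, 0, 0, 1)
    [7] (1, 5, 1, 0, 2)
    [8] (1, 5, 1, 0, 2)
    [9] (0, 0, 1, 2, 1)
    [10] (1, 3, 0, 2, 0)
    [11] (1, 3, 0, 2, 0)
    [12] (1, 3, 0, 2, 0)
    [13] (1, 5, 1, 0, 2)

Linkage partition of the 13 weights (5 classes, p=11):

[[1, 4, 7, 8, 13], [2, 9], [3], [5, 10, 11, 12], [6]]


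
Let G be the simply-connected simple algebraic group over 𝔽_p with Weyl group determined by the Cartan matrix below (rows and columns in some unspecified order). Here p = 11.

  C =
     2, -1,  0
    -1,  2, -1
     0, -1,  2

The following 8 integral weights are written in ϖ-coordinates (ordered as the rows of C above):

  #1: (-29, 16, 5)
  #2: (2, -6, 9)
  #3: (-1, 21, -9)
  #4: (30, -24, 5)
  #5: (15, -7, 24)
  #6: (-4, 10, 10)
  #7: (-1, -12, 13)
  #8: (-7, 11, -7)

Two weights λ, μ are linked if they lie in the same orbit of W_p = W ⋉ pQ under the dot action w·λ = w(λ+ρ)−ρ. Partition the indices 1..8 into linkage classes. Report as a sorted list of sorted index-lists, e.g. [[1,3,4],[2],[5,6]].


Type A_3, rank 3, |W|=24; reorder rows/cols to standard.

Each λ_j+ρ reduced to Ā_11; 3-tuples below use C's row order:

  λ_1+ρ ↦ (5, 0, 5)
  λ_2+ρ ↦ (2, 3, 5)
  λ_3+ρ ↦ (8, 0, 0)
  λ_4+ρ ↦ (2, 3, 5)
  λ_5+ρ ↦ (2, 3, 5)
  λ_6+ρ ↦ (8, 0, 0)
  λ_7+ρ ↦ (8, 0, 0)
  λ_8+ρ ↦ (5, 0, 5)

3 distinct reps among the 8 weights ⇒ 3 W_11-linkage classes:

[[1, 8], [2, 4, 5], [3, 6, 7]]


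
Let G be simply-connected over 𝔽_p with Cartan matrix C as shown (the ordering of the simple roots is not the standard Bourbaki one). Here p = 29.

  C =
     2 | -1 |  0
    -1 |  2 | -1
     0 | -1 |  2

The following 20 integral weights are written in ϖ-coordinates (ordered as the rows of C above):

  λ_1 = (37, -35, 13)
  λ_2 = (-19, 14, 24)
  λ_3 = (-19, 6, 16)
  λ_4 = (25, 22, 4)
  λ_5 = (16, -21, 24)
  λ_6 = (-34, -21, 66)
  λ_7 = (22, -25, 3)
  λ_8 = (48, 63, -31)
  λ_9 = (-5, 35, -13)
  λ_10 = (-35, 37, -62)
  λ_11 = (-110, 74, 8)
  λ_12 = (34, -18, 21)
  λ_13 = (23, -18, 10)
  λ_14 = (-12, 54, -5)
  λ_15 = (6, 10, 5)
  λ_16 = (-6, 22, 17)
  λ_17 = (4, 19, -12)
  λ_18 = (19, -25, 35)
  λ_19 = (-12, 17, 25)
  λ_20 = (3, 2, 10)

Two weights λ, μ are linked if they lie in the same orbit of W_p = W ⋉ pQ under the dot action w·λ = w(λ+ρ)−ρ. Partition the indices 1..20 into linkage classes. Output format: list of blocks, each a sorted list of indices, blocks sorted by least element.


Type A_3, rank 3, |W|=24; reorder rows/cols to standard.

Ā_29 reps of the 20 weights (A_3, coords as presented):

  λ_1+ρ ↦ (5, 9, 11);  λ_2+ρ ↦ (4, 3, 11);  λ_3+ρ ↦ (7, 11, 6);  λ_4+ρ ↦ (1, 3, 20);  λ_5+ρ ↦ (3, 17, 5);  λ_6+ρ ↦ (5, 9, 11);  λ_7+ρ ↦ (1, 3, 20);  λ_8+ρ ↦ (1, 3, 20);  λ_9+ρ ↦ (3, 17, 5);  λ_10+ρ ↦ (1, 3, 20);  λ_11+ρ ↦ (3, 17, 5);  λ_12+ρ ↦ (7, 11, 6);  λ_13+ρ ↦ (7, 11, 6);  λ_14+ρ ↦ (4, 3, 11);  λ_15+ρ ↦ (7, 11, 6);  λ_16+ρ ↦ (7, 11, 6);  λ_17+ρ ↦ (5, 9, 11);  λ_18+ρ ↦ (3, 17, 5);  λ_19+ρ ↦ (4, 3, 11);  λ_20+ρ ↦ (4, 3, 11)

These 20 weights hit 5 W_29-dot-orbits; sizes (3, 4, 5, 4, 4):

[[1, 6, 17], [2, 14, 19, 20], [3, 12, 13, 15, 16], [4, 7, 8, 10], [5, 9, 11, 18]]


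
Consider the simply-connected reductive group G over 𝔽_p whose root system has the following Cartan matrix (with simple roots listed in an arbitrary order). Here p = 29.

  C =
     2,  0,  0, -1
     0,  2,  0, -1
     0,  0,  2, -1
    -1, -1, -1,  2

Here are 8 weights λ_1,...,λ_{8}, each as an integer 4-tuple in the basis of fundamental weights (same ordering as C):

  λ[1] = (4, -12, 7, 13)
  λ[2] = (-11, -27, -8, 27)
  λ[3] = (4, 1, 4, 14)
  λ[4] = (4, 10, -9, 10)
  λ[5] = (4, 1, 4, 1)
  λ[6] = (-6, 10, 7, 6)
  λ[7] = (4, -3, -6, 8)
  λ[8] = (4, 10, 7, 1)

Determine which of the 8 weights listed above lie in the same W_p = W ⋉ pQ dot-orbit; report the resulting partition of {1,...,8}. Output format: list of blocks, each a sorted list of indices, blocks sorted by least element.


Root system D_4: the 4×4 matrix C matches after relabeling.

Folding the 8 weights λ_j+ρ into Ā_29 (reps in the given 4-coord order):

  [1] (5, 11, 8, 2);  [2] (5, 11, 8, 2);  [3] (5, 2, 5, 2);  [4] (5, 11, 8, 2);  [5] (5, 2, 5, 2);  [6] (5, 11, 8, 2);  [7] (5, 2, 5, 2);  [8] (5, 11, 8, 2)

Partition of {1..8} into 2 W_29-dot-orbits:

[[1, 2, 4, 6, 8], [3, 5, 7]]


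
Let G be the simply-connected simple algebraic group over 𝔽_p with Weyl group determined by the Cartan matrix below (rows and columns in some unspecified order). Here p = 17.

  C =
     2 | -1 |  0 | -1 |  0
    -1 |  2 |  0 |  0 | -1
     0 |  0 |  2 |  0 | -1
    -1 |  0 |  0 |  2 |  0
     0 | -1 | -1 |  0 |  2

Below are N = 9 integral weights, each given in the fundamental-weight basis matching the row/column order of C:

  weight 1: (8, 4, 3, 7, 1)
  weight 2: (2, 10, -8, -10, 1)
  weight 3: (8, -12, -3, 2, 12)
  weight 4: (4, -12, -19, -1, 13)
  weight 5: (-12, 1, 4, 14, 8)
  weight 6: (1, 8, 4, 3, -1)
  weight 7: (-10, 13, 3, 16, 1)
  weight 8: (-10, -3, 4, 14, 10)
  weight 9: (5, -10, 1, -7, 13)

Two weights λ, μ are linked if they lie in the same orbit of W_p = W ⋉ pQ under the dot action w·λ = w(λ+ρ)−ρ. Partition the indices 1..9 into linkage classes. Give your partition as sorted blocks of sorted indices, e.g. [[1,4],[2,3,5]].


Dynkin diagram of C (from the 8 off-diagonal −1 entries): A_5.

Alcove-folded reps (p=17, 9 weights, presented ϖ-order):

  [1] (6, 0, 2, 3, 5)
  [2] (6, 0, 2, 3, 5)
  [3] (2, 9, 2, 1, 0)
  [4] (6, 0, 2, 3, 5)
  [5] (2, 9, 2, 1, 0)
  [6] (2, 9, 2, 1, 0)
  [7] (6, 0, 2, 3, 5)
  [8] (2, 9, 2, 1, 0)
  [9] (6, 0, 2, 3, 5)

Grouping the 9 weights by Ā_17-representative: 2 linkage classes.

[[1, 2, 4, 7, 9], [3, 5, 6, 8]]


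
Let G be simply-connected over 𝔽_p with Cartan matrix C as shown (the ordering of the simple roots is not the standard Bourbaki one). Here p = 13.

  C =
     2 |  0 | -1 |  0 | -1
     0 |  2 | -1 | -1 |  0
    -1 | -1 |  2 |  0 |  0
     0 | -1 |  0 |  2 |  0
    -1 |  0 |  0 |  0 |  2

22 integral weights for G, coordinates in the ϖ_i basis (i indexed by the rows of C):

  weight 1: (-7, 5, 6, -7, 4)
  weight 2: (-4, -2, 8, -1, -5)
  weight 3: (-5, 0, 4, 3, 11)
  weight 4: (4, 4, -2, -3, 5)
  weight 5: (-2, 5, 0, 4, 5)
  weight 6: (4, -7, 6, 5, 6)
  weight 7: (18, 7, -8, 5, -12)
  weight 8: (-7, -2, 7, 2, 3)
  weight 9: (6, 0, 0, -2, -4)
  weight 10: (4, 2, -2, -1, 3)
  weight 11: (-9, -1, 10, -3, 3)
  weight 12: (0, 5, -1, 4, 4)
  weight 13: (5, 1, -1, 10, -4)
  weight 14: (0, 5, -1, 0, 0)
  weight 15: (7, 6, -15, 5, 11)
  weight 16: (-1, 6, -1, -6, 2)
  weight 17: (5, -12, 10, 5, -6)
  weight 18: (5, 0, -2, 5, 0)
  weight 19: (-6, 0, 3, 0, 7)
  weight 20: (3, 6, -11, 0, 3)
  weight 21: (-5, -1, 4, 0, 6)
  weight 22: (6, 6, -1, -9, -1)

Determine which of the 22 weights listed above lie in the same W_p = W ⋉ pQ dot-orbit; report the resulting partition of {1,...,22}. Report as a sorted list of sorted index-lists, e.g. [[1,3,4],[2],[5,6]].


Cartan matrix: type A_5 (|W|=720); un-permuting the 5 rows.

Each λ_j+ρ reduced to Ā_13; 5-tuples below use C's row order:

  λ_1 → (5, 0, 1, 6, 1)
  λ_2 → (4, 0, 1, 1, 3)
  λ_3 → (4, 0, 1, 1, 3)
  λ_4 → (4, 2, 1, 0, 4)
  λ_5 → (1, 6, 0, 1, 1)
  λ_6 → (5, 0, 1, 6, 1)
  λ_7 → (1, 6, 0, 1, 1)
  λ_8 → (4, 1, 1, 2, 2)
  λ_9 → (4, 0, 1, 1, 3)
  λ_10 → (4, 2, 1, 0, 4)
  λ_11 → (4, 2, 1, 0, 4)
  λ_12 → (1, 6, 0, 1, 1)
  λ_13 → (0, 2, 0, 5, 3)
  λ_14 → (1, 6, 0, 1, 1)
  λ_15 → (5, 0, 1, 6, 1)
  λ_16 → (0, 2, 0, 5, 3)
  λ_17 → (1, 6, 0, 1, 1)
  λ_18 → (5, 0, 1, 6, 1)
  λ_19 → (4, 0, 1, 1, 3)
  λ_20 → (4, 1, 1, 2, 2)
  λ_21 → (4, 0, 1, 1, 3)
  λ_22 → (5, 0, 1, 6, 1)

Partition of {1..22} into 6 W_13-dot-orbits:

[[1, 6, 15, 18, 22], [2, 3, 9, 19, 21], [4, 10, 11], [5, 7, 12, 14, 17], [8, 20], [13, 16]]


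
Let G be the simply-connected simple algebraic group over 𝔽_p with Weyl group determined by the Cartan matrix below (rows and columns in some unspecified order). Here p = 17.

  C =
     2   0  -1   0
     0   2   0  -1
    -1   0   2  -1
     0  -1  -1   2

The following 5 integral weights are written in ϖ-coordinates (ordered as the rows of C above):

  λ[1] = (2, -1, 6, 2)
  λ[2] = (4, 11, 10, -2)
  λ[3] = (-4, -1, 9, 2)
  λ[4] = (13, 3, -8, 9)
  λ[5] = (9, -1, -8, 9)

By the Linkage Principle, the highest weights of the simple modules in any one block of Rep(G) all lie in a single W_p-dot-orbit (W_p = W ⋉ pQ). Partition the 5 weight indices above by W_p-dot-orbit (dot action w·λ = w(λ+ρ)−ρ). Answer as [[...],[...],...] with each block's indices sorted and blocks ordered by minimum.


Cartan matrix: type A_4 (|W|=120); un-permuting the 4 rows.

Alcove-folded reps (p=17, 5 weights, presented ϖ-order):

  λ_1+ρ ↦ (3, 0, 7, 3) · λ_2+ρ ↦ (5, 1, 5, 1) · λ_3+ρ ↦ (3, 0, 7, 3) · λ_4+ρ ↦ (3, 0, 7, 3) · λ_5+ρ ↦ (3, 0, 7, 3)

The 5 indices split into 2 linkage classes (same alcove rep ⇔ same W_17-dot-orbit):

[[1, 3, 4, 5], [2]]


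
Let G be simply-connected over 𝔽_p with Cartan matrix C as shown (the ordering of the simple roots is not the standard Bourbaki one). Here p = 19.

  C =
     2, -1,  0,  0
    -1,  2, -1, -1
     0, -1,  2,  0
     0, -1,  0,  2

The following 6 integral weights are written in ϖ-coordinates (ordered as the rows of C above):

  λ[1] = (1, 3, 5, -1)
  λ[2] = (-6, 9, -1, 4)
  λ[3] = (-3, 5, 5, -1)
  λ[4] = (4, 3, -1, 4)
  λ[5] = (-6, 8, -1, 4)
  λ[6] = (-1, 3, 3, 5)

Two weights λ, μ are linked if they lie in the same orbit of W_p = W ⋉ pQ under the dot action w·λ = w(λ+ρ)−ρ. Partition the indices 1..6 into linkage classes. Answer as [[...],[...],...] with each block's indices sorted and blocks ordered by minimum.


D_4 Cartan matrix, 4 simple roots permuted; ρ=(1,1,1,1).

Each λ_j+ρ reduced to Ā_19; 4-tuples below use C's row order:

  [1] (2, 4, 6, 0)
  [2] (5, 4, 0, 5)
  [3] (2, 4, 6, 0)
  [4] (5, 4, 0, 5)
  [5] (5, 4, 0, 5)
  [6] (0, 4, 4, 6)

Linkage partition of the 6 weights (3 classes, p=19):

[[1, 3], [2, 4, 5], [6]]


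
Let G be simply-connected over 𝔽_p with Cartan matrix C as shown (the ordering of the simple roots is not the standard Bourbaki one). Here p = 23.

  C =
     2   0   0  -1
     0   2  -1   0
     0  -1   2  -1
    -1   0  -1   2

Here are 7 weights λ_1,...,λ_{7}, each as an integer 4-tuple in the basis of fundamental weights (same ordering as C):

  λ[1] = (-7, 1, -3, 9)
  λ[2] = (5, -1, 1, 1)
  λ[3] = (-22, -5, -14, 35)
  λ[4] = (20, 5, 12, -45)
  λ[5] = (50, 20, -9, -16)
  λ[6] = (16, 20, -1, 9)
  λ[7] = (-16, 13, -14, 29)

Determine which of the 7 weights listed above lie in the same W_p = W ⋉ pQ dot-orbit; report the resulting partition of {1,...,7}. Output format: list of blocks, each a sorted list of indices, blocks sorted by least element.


Dynkin diagram of C (from the 6 off-diagonal −1 entries): A_4.

Alcove-folded reps (p=23, 7 weights, presented ϖ-order):

  λ_1+ρ ↦ (6, 0, 2, 2);  λ_2+ρ ↦ (6, 0, 2, 2);  λ_3+ρ ↦ (6, 0, 2, 2);  λ_4+ρ ↦ (6, 0, 2, 2);  λ_5+ρ ↦ (2, 10, 8, 0);  λ_6+ρ ↦ (6, 0, 2, 2);  λ_7+ρ ↦ (7, 7, 6, 2)

Linkage partition of the 7 weights (3 classes, p=23):

[[1, 2, 3, 4, 6], [5], [7]]


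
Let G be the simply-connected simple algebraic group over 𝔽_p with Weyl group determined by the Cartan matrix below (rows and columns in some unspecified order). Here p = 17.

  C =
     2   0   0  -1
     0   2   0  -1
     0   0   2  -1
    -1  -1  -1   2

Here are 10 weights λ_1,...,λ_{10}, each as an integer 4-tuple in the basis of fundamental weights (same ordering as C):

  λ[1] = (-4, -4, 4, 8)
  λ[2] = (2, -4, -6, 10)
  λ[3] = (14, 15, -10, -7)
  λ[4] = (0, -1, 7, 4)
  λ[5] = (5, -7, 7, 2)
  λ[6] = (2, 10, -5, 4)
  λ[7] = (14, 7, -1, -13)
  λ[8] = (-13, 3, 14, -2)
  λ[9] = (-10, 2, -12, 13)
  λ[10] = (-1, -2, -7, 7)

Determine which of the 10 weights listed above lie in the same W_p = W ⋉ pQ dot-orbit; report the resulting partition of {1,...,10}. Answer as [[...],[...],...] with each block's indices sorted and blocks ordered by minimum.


Root system D_4: the 4×4 matrix C matches after relabeling.

W_17-reps of the 10 weights in Ā_17 (same 4-coord order as C):

  [1] (3, 3, 5, 3)
  [2] (3, 3, 5, 3)
  [3] (0, 1, 6, 1)
  [4] (1, 0, 8, 3)
  [5] (3, 3, 5, 3)
  [6] (1, 9, 2, 2)
  [7] (1, 0, 8, 3)
  [8] (1, 9, 2, 2)
  [9] (3, 3, 5, 3)
  [10] (0, 1, 6, 1)

Partition of {1..10} into 4 W_17-dot-orbits:

[[1, 2, 5, 9], [3, 10], [4, 7], [6, 8]]


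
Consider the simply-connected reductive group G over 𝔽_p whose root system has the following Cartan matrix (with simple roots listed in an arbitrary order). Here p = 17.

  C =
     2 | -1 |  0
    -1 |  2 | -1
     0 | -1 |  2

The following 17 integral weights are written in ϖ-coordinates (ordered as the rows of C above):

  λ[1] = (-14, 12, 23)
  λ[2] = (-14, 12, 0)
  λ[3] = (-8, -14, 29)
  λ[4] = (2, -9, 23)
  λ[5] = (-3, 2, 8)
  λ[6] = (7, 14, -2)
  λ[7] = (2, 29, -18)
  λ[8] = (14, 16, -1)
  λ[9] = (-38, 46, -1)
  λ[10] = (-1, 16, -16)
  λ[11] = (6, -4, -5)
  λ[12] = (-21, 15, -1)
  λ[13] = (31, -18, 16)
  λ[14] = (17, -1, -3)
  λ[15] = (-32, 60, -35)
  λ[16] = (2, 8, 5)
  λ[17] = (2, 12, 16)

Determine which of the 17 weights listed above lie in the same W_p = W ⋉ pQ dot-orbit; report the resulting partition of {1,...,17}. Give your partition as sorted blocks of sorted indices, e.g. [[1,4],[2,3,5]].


C ↔ A_3 under row/col permutation; |W(A_3)| = 24.

Each λ_j+ρ reduced to Ā_17; 3-tuples below use C's row order:

  1: (0, 4, 3);  2: (13, 0, 1);  3: (0, 4, 3);  4: (2, 1, 9);  5: (2, 1, 9);  6: (2, 9, 5);  7: (13, 0, 1);  8: (0, 2, 15);  9: (0, 4, 3);  10: (0, 2, 15);  11: (0, 4, 3);  12: (13, 0, 1);  13: (0, 2, 15);  14: (15, 1, 1);  15: (0, 4, 3);  16: (2, 9, 5);  17: (13, 0, 1)

These 17 weights hit 6 W_17-dot-orbits; sizes (5, 4, 2, 2, 3, 1):

[[1, 3, 9, 11, 15], [2, 7, 12, 17], [4, 5], [6, 16], [8, 10, 13], [14]]


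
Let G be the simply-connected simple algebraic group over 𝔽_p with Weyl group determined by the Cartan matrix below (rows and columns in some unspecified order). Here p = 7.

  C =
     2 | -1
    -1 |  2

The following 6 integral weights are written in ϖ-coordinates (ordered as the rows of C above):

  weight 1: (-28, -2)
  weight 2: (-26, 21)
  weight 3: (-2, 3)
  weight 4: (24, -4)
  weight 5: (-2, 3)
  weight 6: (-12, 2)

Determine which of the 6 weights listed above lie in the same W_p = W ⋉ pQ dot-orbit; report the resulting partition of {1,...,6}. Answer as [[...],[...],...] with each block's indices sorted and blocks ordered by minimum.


C ↔ A_2 under row/col permutation; |W(A_2)| = 6.

Each λ_j+ρ reduced to Ā_7; 2-tuples below use C's row order:

  λ_1+ρ ↦ (1, 6) · λ_2+ρ ↦ (1, 3) · λ_3+ρ ↦ (1, 3) · λ_4+ρ ↦ (1, 3) · λ_5+ρ ↦ (1, 3) · λ_6+ρ ↦ (1, 3)

2 distinct reps among the 6 weights ⇒ 2 W_7-linkage classes:

[[1], [2, 3, 4, 5, 6]]


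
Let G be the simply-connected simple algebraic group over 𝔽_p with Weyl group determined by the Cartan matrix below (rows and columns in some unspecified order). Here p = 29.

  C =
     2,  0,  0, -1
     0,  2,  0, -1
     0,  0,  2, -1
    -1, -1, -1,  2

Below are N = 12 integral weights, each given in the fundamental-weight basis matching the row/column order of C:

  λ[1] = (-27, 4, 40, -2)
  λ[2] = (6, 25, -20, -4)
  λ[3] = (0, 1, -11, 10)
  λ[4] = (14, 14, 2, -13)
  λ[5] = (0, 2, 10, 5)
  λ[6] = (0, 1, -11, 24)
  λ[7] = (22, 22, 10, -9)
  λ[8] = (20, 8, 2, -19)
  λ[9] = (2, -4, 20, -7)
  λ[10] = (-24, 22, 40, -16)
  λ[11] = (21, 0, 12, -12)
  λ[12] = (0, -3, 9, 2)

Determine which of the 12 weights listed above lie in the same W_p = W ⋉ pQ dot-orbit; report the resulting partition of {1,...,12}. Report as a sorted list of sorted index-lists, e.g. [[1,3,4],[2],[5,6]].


C ↔ D_4 under row/col permutation; |W(D_4)| = 192.

Folding the 12 weights λ_j+ρ into Ā_29 (reps in the given 4-coord order):

  [1] (11, 10, 2, 1) · [2] (15, 4, 3, 3) · [3] (1, 2, 10, 1) · [4] (3, 3, 9, 3) · [5] (1, 3, 11, 6) · [6] (1, 2, 10, 1) · [7] (3, 3, 9, 3) · [8] (3, 3, 9, 3) · [9] (3, 3, 9, 3) · [10] (3, 3, 9, 3) · [11] (11, 10, 2, 1) · [12] (1, 2, 10, 1)

Grouping the 12 weights by Ā_29-representative: 5 linkage classes.

[[1, 11], [2], [3, 6, 12], [4, 7, 8, 9, 10], [5]]


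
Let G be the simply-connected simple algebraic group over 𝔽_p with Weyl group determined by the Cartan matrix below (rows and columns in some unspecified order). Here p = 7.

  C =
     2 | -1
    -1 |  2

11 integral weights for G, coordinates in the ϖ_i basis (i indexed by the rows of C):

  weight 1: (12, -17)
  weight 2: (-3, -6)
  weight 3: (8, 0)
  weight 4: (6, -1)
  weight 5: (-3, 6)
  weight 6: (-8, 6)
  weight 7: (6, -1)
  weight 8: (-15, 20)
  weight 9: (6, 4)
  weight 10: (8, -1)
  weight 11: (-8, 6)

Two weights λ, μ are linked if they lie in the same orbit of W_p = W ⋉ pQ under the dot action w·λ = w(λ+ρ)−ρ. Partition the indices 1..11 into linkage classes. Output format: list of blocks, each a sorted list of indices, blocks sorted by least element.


C ↔ A_2 under row/col permutation; |W(A_2)| = 6.

W_7-reps of the 11 weights in Ā_7 (same 2-coord order as C):

  λ_1+ρ ↦ (4, 2)
  λ_2+ρ ↦ (5, 2)
  λ_3+ρ ↦ (4, 2)
  λ_4+ρ ↦ (7, 0)
  λ_5+ρ ↦ (2, 5)
  λ_6+ρ ↦ (7, 0)
  λ_7+ρ ↦ (7, 0)
  λ_8+ρ ↦ (7, 0)
  λ_9+ρ ↦ (2, 0)
  λ_10+ρ ↦ (5, 2)
  λ_11+ρ ↦ (7, 0)

Grouping the 11 weights by Ā_7-representative: 5 linkage classes.

[[1, 3], [2, 10], [4, 6, 7, 8, 11], [5], [9]]


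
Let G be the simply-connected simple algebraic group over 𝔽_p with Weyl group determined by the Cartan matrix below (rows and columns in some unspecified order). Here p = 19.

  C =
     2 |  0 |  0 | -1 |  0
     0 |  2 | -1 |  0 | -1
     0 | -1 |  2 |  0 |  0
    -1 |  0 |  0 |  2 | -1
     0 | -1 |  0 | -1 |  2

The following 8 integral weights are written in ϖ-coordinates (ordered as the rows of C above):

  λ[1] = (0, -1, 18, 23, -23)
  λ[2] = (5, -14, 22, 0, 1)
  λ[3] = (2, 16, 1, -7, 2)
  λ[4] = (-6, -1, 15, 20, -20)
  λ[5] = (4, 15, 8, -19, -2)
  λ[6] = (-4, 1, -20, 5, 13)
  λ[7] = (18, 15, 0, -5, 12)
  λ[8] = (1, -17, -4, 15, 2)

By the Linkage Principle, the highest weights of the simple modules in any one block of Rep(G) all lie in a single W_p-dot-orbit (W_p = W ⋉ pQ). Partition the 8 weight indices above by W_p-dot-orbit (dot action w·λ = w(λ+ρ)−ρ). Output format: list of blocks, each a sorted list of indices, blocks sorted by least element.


A_5 Cartan matrix, 5 simple roots permuted; ρ=(1,1,1,1,1).

W_19-reps of the 8 weights in Ā_19 (same 5-coord order as C):

  λ_1 → (0, 13, 1, 0, 3);  λ_2 → (0, 2, 6, 6, 1);  λ_3 → (0, 13, 1, 0, 3);  λ_4 → (0, 13, 1, 0, 3);  λ_5 → (5, 3, 0, 8, 2);  λ_6 → (0, 13, 1, 0, 3);  λ_7 → (0, 2, 6, 6, 1);  λ_8 → (0, 13, 1, 0, 3)

These 8 weights hit 3 W_19-dot-orbits; sizes (5, 2, 1):

[[1, 3, 4, 6, 8], [2, 7], [5]]


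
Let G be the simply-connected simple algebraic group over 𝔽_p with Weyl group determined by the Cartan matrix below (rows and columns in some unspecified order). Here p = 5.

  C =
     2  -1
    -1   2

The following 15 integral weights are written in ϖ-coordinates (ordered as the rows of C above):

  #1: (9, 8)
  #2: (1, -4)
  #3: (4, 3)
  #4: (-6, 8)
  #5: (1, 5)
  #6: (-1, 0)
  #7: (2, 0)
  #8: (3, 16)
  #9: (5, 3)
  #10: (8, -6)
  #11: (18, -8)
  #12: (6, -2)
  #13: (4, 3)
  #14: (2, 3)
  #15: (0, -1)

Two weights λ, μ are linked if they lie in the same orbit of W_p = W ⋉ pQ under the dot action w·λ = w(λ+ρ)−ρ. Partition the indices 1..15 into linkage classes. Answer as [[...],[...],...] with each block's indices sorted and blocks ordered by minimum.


Dynkin diagram of C (from the 2 off-diagonal −1 entries): A_2.

λ_j+ρ reflected into Ā_5 (⟨·,θ^∨⟩≤5); 2-tuples as given:

  1: (1, 0)
  2: (1, 2)
  3: (1, 0)
  4: (1, 0)
  5: (1, 2)
  6: (0, 1)
  7: (3, 1)
  8: (3, 1)
  9: (0, 1)
  10: (0, 1)
  11: (1, 2)
  12: (3, 1)
  13: (1, 0)
  14: (1, 2)
  15: (1, 0)

4 distinct reps among the 15 weights ⇒ 4 W_5-linkage classes:

[[1, 3, 4, 13, 15], [2, 5, 11, 14], [6, 9, 10], [7, 8, 12]]


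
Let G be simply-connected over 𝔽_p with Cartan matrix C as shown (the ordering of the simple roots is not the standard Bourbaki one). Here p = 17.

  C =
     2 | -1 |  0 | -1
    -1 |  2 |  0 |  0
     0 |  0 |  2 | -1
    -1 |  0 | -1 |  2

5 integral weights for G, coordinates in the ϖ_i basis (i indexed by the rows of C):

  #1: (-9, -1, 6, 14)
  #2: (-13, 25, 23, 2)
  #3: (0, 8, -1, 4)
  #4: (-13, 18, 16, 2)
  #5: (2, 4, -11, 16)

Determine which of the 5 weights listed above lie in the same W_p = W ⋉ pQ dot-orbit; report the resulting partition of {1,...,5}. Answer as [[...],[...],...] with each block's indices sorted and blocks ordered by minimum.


Type A_4, rank 4, |W|=120; reorder rows/cols to standard.

Ā_17 reps of the 5 weights (A_4, coords as presented):

  1: (0, 3, 2, 7) · 2: (0, 3, 2, 7) · 3: (1, 9, 0, 5) · 4: (0, 3, 2, 7) · 5: (0, 3, 2, 7)

These 5 weights hit 2 W_17-dot-orbits; sizes (4, 1):

[[1, 2, 4, 5], [3]]
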